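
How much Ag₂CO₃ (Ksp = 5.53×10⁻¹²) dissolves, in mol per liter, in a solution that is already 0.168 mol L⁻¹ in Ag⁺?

Ag₂CO₃(s) ⇌ 2 Ag⁺(aq) + CO₃²⁻(aq)
The solution already contains Ag⁺ at 0.168 mol L⁻¹. Let s be the molar solubility of Ag₂CO₃.
[Ag⁺] ≈ 0.168 mol L⁻¹ (common ion dominates); [CO₃²⁻] = s.
Ksp = [Ag⁺]^2[CO₃²⁻] = (0.168)^2s
s = 5.53×10⁻¹² / (0.168)^2 = 1.96×10⁻¹⁰
s = 1.96×10⁻¹⁰ mol L⁻¹

1.96×10⁻¹⁰ M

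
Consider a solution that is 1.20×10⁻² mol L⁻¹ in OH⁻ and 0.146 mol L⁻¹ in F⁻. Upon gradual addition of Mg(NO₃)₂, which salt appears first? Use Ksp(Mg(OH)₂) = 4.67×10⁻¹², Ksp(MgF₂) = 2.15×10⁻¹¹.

Precipitation begins when Q = Ksp.
For Mg(OH)₂: [Mg²⁺] = (Ksp/[OH⁻]^2) = 3.24×10⁻⁸ mol L⁻¹
For MgF₂: [Mg²⁺] = (Ksp/[F⁻]^2) = 1.01×10⁻⁹ mol L⁻¹
The smaller threshold [Mg²⁺] is reached first, so MgF₂ precipitates first.

MgF₂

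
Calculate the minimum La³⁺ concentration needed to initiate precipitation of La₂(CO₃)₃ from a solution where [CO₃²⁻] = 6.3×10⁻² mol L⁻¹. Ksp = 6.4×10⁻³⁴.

1.6×10⁻¹⁵ M

A salt starts to precipitate once the ion product Q reaches its Ksp.
La₂(CO₃)₃(s) ⇌ 2 La³⁺(aq) + 3 CO₃²⁻(aq)
Ksp = [La³⁺]^2[CO₃²⁻]^3 = [La³⁺]^2(6.3×10⁻²)^3
[La³⁺]^2 = 6.4×10⁻³⁴ / (6.3×10⁻²)^3 = 2.6×10⁻³⁰
[La³⁺] = 1.6×10⁻¹⁵ mol L⁻¹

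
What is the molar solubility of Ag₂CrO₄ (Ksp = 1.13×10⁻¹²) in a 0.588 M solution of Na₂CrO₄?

Ag₂CrO₄(s) ⇌ 2 Ag⁺(aq) + CrO₄²⁻(aq)
Let s be the solubility of Ag₂CrO₄ here. The common ion gives [CrO₄²⁻] ≈ 0.588 M, and [Ag⁺] = 2s.
Ksp = [Ag⁺]^2[CrO₄²⁻] = (2s)^2(0.588)
(2s)^2 = 1.13×10⁻¹² / (0.588) = 1.92×10⁻¹²
s = 6.93×10⁻⁷ M

6.93×10⁻⁷ M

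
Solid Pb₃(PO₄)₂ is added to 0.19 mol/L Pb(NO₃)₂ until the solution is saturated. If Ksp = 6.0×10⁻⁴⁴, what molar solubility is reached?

Pb₃(PO₄)₂(s) ⇌ 3 Pb²⁺(aq) + 2 PO₄³⁻(aq)
Pb²⁺ is already present at 0.19 mol/L. If s mol/L of Pb₃(PO₄)₂ dissolves, [PO₄³⁻] = 2s while [Pb²⁺] ≈ 0.19 mol/L.
Ksp = [Pb²⁺]^3[PO₄³⁻]^2 = (0.19)^3(2s)^2
(2s)^2 = 6.0×10⁻⁴⁴ / (0.19)^3 = 8.7×10⁻⁴²
s = 1.5×10⁻²¹ mol/L

1.5×10⁻²¹ M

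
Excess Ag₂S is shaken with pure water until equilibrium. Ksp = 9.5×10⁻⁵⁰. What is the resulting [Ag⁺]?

Ag₂S(s) ⇌ 2 Ag⁺(aq) + S²⁻(aq)
With molar solubility s: [Ag⁺] = 2s, [S²⁻] = s.
Ksp = [Ag⁺]^2[S²⁻] = (2s)^2 · s = 4s^3 = 9.5×10⁻⁵⁰
s = 2.9×10⁻¹⁷ mol/L
[Ag⁺] = 2s = 5.7×10⁻¹⁷ mol/L

5.7×10⁻¹⁷ M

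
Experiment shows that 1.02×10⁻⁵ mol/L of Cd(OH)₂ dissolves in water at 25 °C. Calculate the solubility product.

Ksp = 4.24×10⁻¹⁵

Cd(OH)₂(s) ⇌ Cd²⁺(aq) + 2 OH⁻(aq)
With molar solubility s: [Cd²⁺] = s, [OH⁻] = 2s.
Ksp = [Cd²⁺][OH⁻]^2 = s · (2s)^2 = 4s^3
Ksp = 4 × (1.02×10⁻⁵)^3 = 4.24×10⁻¹⁵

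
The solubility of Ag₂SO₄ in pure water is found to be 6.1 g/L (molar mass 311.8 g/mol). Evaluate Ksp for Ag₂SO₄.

s = (6.1 g L⁻¹)/(311.8 g mol⁻¹) = 1.956×10⁻² M
Ag₂SO₄(s) ⇌ 2 Ag⁺(aq) + SO₄²⁻(aq)
With molar solubility s: [Ag⁺] = 2s, [SO₄²⁻] = s.
Ksp = [Ag⁺]^2[SO₄²⁻] = (2s)^2 · s = 4s^3
Ksp = 4 × (1.956×10⁻²)^3 = 3.0×10⁻⁵

Ksp = 3.0×10⁻⁵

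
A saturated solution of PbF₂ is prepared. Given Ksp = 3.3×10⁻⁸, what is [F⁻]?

PbF₂(s) ⇌ Pb²⁺(aq) + 2 F⁻(aq)
Let s be the molar solubility. Then [Pb²⁺] = s and [F⁻] = 2s.
Ksp = [Pb²⁺][F⁻]^2 = s · (2s)^2 = 4s^3 = 3.3×10⁻⁸
s = 2.0×10⁻³ M
[F⁻] = 2s = 4.0×10⁻³ M

4.0×10⁻³ M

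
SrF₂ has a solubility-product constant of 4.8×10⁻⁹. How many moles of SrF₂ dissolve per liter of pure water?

SrF₂(s) ⇌ Sr²⁺(aq) + 2 F⁻(aq)
If s mol/L of SrF₂ dissolves, [Sr²⁺] = s and [F⁻] = 2s.
Ksp = [Sr²⁺][F⁻]^2 = s · (2s)^2 = 4s^3
4s^3 = 4.8×10⁻⁹  ⇒  s^3 = 1.2×10⁻⁹
s = 1.1×10⁻³ mol/L

1.1×10⁻³ M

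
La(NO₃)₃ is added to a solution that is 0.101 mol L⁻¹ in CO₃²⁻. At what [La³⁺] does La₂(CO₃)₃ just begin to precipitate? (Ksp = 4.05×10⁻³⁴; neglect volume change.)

A salt starts to precipitate once the ion product Q reaches its Ksp.
La₂(CO₃)₃(s) ⇌ 2 La³⁺(aq) + 3 CO₃²⁻(aq)
Ksp = [La³⁺]^2[CO₃²⁻]^3 = [La³⁺]^2(0.101)^3
[La³⁺]^2 = 4.05×10⁻³⁴ / (0.101)^3 = 3.93×10⁻³¹
[La³⁺] = 6.27×10⁻¹⁶ mol L⁻¹

6.27×10⁻¹⁶ M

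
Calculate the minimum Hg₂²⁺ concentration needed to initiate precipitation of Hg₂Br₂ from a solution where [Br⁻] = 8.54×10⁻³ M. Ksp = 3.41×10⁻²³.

4.68×10⁻¹⁹ M

Precipitation begins when Q = Ksp.
Hg₂Br₂(s) ⇌ Hg₂²⁺(aq) + 2 Br⁻(aq)
Ksp = [Hg₂²⁺][Br⁻]^2 = [Hg₂²⁺](8.54×10⁻³)^2
[Hg₂²⁺] = 3.41×10⁻²³ / (8.54×10⁻³)^2 = 4.68×10⁻¹⁹
[Hg₂²⁺] = 4.68×10⁻¹⁹ M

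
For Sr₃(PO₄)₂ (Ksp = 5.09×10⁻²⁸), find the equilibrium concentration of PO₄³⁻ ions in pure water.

Sr₃(PO₄)₂(s) ⇌ 3 Sr²⁺(aq) + 2 PO₄³⁻(aq)
For each mole of Sr₃(PO₄)₂ that dissolves per liter, [Sr²⁺] = 3s and [PO₄³⁻] = 2s; let s denote this solubility.
Ksp = [Sr²⁺]^3[PO₄³⁻]^2 = (3s)^3 · (2s)^2 = 108s^5 = 5.09×10⁻²⁸
s = 1.36×10⁻⁶ mol/L
[PO₄³⁻] = 2s = 2.73×10⁻⁶ mol/L

2.73×10⁻⁶ M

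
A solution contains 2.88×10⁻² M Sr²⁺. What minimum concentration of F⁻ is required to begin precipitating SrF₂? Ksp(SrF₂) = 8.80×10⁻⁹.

5.53×10⁻⁴ M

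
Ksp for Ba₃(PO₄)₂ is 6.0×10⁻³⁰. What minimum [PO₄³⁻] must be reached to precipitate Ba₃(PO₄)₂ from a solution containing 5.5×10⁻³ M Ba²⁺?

6.0×10⁻¹² M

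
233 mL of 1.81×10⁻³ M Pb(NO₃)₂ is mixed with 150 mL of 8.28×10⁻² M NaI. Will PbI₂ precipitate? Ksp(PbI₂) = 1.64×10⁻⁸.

After mixing, V = 233 mL + 150 mL = 383 mL.
[Pb²⁺] = (1.81×10⁻³)(233)/383 = 1.10×10⁻³ M
[I⁻] = (8.28×10⁻²)(150)/383 = 3.24×10⁻² M
Q = [Pb²⁺][I⁻]^2 = 1.16×10⁻⁶
Q = 1.16×10⁻⁶ > Ksp = 1.64×10⁻⁸, so the solution is supersaturated and PbI₂ precipitates.

Yes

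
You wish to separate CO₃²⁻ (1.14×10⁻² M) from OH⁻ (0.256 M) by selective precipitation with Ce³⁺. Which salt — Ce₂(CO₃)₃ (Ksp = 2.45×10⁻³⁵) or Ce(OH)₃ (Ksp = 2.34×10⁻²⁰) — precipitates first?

Ce(OH)₃

Precipitation of each salt begins when its ion product equals Ksp.
For Ce₂(CO₃)₃: [Ce³⁺] = (Ksp/[CO₃²⁻]^3)^(1/2) = 4.07×10⁻¹⁵ M
For Ce(OH)₃: [Ce³⁺] = (Ksp/[OH⁻]^3) = 1.39×10⁻¹⁸ M
The smaller threshold [Ce³⁺] is reached first, so Ce(OH)₃ precipitates first.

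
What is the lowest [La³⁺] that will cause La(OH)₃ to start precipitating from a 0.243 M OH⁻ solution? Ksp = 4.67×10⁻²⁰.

3.25×10⁻¹⁸ M

Each salt precipitates once Q = Ksp for that salt.
La(OH)₃(s) ⇌ La³⁺(aq) + 3 OH⁻(aq)
Ksp = [La³⁺][OH⁻]^3 = [La³⁺](0.243)^3
[La³⁺] = 4.67×10⁻²⁰ / (0.243)^3 = 3.25×10⁻¹⁸
[La³⁺] = 3.25×10⁻¹⁸ M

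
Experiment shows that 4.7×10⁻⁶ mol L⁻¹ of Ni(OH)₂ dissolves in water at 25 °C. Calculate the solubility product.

Ksp = 4.2×10⁻¹⁶

Ni(OH)₂(s) ⇌ Ni²⁺(aq) + 2 OH⁻(aq)
If s mol/L of Ni(OH)₂ dissolves, [Ni²⁺] = s and [OH⁻] = 2s.
Ksp = [Ni²⁺][OH⁻]^2 = s · (2s)^2 = 4s^3
Ksp = 4 × (4.7×10⁻⁶)^3 = 4.2×10⁻¹⁶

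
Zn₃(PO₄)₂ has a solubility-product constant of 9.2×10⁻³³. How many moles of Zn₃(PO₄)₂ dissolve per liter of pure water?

Zn₃(PO₄)₂(s) ⇌ 3 Zn²⁺(aq) + 2 PO₄³⁻(aq)
For each mole of Zn₃(PO₄)₂ that dissolves per liter, [Zn²⁺] = 3s and [PO₄³⁻] = 2s; let s denote this solubility.
Ksp = [Zn²⁺]^3[PO₄³⁻]^2 = (3s)^3 · (2s)^2 = 108s^5
108s^5 = 9.2×10⁻³³  ⇒  s^5 = 8.5×10⁻³⁵
s = 1.5×10⁻⁷ mol/L

1.5×10⁻⁷ M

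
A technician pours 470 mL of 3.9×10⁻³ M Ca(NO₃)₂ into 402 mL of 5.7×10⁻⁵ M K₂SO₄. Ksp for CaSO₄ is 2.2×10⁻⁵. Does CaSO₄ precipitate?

No

After mixing, V = 470 mL + 402 mL = 872 mL.
[Ca²⁺] = (3.9×10⁻³)(470)/872 = 2.1×10⁻³ M
[SO₄²⁻] = (5.7×10⁻⁵)(402)/872 = 2.6×10⁻⁵ M
Q = [Ca²⁺][SO₄²⁻] = 5.5×10⁻⁸
Q = 5.5×10⁻⁸ < Ksp = 2.2×10⁻⁵, so the solution is unsaturated and no precipitate forms.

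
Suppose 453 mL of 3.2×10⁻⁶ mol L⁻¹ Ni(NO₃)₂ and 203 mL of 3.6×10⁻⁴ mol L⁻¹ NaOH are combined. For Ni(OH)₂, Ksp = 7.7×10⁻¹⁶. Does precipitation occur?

Yes

Total volume after mixing = 453 + 203 = 656 mL.
[Ni²⁺] = (3.2×10⁻⁶)(453)/656 = 2.2×10⁻⁶ mol L⁻¹
[OH⁻] = (3.6×10⁻⁴)(203)/656 = 1.1×10⁻⁴ mol L⁻¹
Q = [Ni²⁺][OH⁻]^2 = 2.7×10⁻¹⁴
Q = 2.7×10⁻¹⁴ > Ksp = 7.7×10⁻¹⁶, so the solution is supersaturated and Ni(OH)₂ precipitates.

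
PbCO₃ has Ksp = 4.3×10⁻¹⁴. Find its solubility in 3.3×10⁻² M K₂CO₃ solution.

PbCO₃(s) ⇌ Pb²⁺(aq) + CO₃²⁻(aq)
Let s be the solubility of PbCO₃ here. The common ion gives [CO₃²⁻] ≈ 3.3×10⁻² M, and [Pb²⁺] = s.
Ksp = [Pb²⁺][CO₃²⁻] = s(3.3×10⁻²)
s = 4.3×10⁻¹⁴ / (3.3×10⁻²) = 1.3×10⁻¹²
s = 1.3×10⁻¹² M

1.3×10⁻¹² M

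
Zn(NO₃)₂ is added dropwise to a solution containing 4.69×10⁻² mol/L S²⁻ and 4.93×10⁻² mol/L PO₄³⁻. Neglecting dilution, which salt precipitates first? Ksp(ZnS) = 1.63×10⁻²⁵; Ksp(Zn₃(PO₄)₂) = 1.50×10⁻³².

Each salt precipitates once Q = Ksp for that salt.
For ZnS: [Zn²⁺] = (Ksp/[S²⁻]) = 3.48×10⁻²⁴ mol/L
For Zn₃(PO₄)₂: [Zn²⁺] = (Ksp/[PO₄³⁻]^2)^(1/3) = 1.83×10⁻¹⁰ mol/L
ZnS requires the lower [Zn²⁺], so it precipitates first.

ZnS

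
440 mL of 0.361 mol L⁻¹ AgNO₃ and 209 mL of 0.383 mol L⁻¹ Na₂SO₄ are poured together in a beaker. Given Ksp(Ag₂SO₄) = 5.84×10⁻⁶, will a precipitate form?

Yes

Total volume after mixing = 440 + 209 = 649 mL.
[Ag⁺] = (0.361)(440)/649 = 0.245 mol L⁻¹
[SO₄²⁻] = (0.383)(209)/649 = 0.123 mol L⁻¹
Q = [Ag⁺]^2[SO₄²⁻] = 7.39×10⁻³
Q = 7.39×10⁻³ > Ksp = 5.84×10⁻⁶, so the solution is supersaturated and Ag₂SO₄ precipitates.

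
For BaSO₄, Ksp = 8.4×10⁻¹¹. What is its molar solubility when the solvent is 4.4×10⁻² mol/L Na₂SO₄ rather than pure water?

BaSO₄(s) ⇌ Ba²⁺(aq) + SO₄²⁻(aq)
SO₄²⁻ is already present at 4.4×10⁻² mol/L. If s mol/L of BaSO₄ dissolves, [Ba²⁺] = s while [SO₄²⁻] ≈ 4.4×10⁻² mol/L.
Ksp = [Ba²⁺][SO₄²⁻] = s(4.4×10⁻²)
s = 8.4×10⁻¹¹ / (4.4×10⁻²) = 1.9×10⁻⁹
s = 1.9×10⁻⁹ mol/L

1.9×10⁻⁹ M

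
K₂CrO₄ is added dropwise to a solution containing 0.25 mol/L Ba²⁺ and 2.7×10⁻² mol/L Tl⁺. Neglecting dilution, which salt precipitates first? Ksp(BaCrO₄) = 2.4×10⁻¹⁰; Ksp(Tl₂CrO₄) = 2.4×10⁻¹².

Precipitation of each salt begins when its ion product equals Ksp.
For BaCrO₄: [CrO₄²⁻] = (Ksp/[Ba²⁺]) = 9.6×10⁻¹⁰ mol/L
For Tl₂CrO₄: [CrO₄²⁻] = (Ksp/[Tl⁺]^2) = 3.3×10⁻⁹ mol/L
BaCrO₄ requires the lower [CrO₄²⁻], so it precipitates first.

BaCrO₄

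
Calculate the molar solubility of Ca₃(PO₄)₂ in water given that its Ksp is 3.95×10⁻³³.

Ca₃(PO₄)₂(s) ⇌ 3 Ca²⁺(aq) + 2 PO₄³⁻(aq)
For each mole of Ca₃(PO₄)₂ that dissolves per liter, [Ca²⁺] = 3s and [PO₄³⁻] = 2s; let s denote this solubility.
Ksp = [Ca²⁺]^3[PO₄³⁻]^2 = (3s)^3 · (2s)^2 = 108s^5
108s^5 = 3.95×10⁻³³  ⇒  s^5 = 3.66×10⁻³⁵
s = 1.30×10⁻⁷ mol/L

1.30×10⁻⁷ M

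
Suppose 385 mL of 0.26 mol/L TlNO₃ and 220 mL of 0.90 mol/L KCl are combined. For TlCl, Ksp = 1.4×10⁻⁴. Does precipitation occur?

Yes

After mixing, V = 385 mL + 220 mL = 605 mL.
[Tl⁺] = (0.26)(385)/605 = 0.17 mol/L
[Cl⁻] = (0.90)(220)/605 = 0.33 mol/L
Q = [Tl⁺][Cl⁻] = 5.4×10⁻²
Because Q > Ksp (5.4×10⁻² vs 1.4×10⁻⁴), a precipitate of TlCl forms.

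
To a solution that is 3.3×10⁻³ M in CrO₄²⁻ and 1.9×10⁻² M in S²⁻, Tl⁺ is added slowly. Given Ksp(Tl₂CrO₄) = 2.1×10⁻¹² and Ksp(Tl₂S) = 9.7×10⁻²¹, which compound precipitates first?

Precipitation of each salt begins when its ion product equals Ksp.
For Tl₂CrO₄: [Tl⁺] = (Ksp/[CrO₄²⁻])^(1/2) = 2.5×10⁻⁵ M
For Tl₂S: [Tl⁺] = (Ksp/[S²⁻])^(1/2) = 7.1×10⁻¹⁰ M
The smaller threshold [Tl⁺] is reached first, so Tl₂S precipitates first.

Tl₂S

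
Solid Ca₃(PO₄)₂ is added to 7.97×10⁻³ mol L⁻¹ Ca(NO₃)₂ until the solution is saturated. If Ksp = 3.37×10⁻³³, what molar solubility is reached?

Ca₃(PO₄)₂(s) ⇌ 3 Ca²⁺(aq) + 2 PO₄³⁻(aq)
Let s be the solubility of Ca₃(PO₄)₂ here. The common ion gives [Ca²⁺] ≈ 7.97×10⁻³ mol L⁻¹, and [PO₄³⁻] = 2s.
Ksp = [Ca²⁺]^3[PO₄³⁻]^2 = (7.97×10⁻³)^3(2s)^2
(2s)^2 = 3.37×10⁻³³ / (7.97×10⁻³)^3 = 6.66×10⁻²⁷
s = 4.08×10⁻¹⁴ mol L⁻¹

4.08×10⁻¹⁴ M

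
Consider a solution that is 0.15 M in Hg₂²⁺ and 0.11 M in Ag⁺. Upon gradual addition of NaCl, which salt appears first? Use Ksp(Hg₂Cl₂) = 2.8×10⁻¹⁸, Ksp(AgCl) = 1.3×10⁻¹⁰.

Each salt precipitates once Q = Ksp for that salt.
For Hg₂Cl₂: [Cl⁻] = (Ksp/[Hg₂²⁺])^(1/2) = 4.3×10⁻⁹ M
For AgCl: [Cl⁻] = (Ksp/[Ag⁺]) = 1.2×10⁻⁹ M
AgCl requires the lower [Cl⁻], so it precipitates first.

AgCl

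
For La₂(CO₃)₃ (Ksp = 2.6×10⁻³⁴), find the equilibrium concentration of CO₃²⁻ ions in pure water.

La₂(CO₃)₃(s) ⇌ 2 La³⁺(aq) + 3 CO₃²⁻(aq)
Let s be the molar solubility. Then [La³⁺] = 2s and [CO₃²⁻] = 3s.
Ksp = [La³⁺]^2[CO₃²⁻]^3 = (2s)^2 · (3s)^3 = 108s^5 = 2.6×10⁻³⁴
s = 7.5×10⁻⁸ M
[CO₃²⁻] = 3s = 2.3×10⁻⁷ M

2.3×10⁻⁷ M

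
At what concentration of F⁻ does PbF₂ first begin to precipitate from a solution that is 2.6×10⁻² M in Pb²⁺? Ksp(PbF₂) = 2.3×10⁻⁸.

A salt starts to precipitate once the ion product Q reaches its Ksp.
PbF₂(s) ⇌ Pb²⁺(aq) + 2 F⁻(aq)
Ksp = [Pb²⁺][F⁻]^2 = [F⁻]^2(2.6×10⁻²)
[F⁻]^2 = 2.3×10⁻⁸ / (2.6×10⁻²) = 8.8×10⁻⁷
[F⁻] = 9.4×10⁻⁴ M

9.4×10⁻⁴ M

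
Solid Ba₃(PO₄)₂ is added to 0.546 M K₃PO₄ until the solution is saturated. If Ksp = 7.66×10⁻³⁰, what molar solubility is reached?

9.84×10⁻¹¹ M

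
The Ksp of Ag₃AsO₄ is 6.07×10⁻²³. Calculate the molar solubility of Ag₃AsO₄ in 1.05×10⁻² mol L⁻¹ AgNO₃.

5.24×10⁻¹⁷ M

Ag₃AsO₄(s) ⇌ 3 Ag⁺(aq) + AsO₄³⁻(aq)
Let s be the solubility of Ag₃AsO₄ here. The common ion gives [Ag⁺] ≈ 1.05×10⁻² mol L⁻¹, and [AsO₄³⁻] = s.
Ksp = [Ag⁺]^3[AsO₄³⁻] = (1.05×10⁻²)^3s
s = 6.07×10⁻²³ / (1.05×10⁻²)^3 = 5.24×10⁻¹⁷
s = 5.24×10⁻¹⁷ mol L⁻¹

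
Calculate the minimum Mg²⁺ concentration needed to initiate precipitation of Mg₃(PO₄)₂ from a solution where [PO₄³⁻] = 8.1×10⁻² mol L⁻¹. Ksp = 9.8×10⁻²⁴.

Precipitation begins when Q = Ksp.
Mg₃(PO₄)₂(s) ⇌ 3 Mg²⁺(aq) + 2 PO₄³⁻(aq)
Ksp = [Mg²⁺]^3[PO₄³⁻]^2 = [Mg²⁺]^3(8.1×10⁻²)^2
[Mg²⁺]^3 = 9.8×10⁻²⁴ / (8.1×10⁻²)^2 = 1.5×10⁻²¹
[Mg²⁺] = 1.1×10⁻⁷ mol L⁻¹

1.1×10⁻⁷ M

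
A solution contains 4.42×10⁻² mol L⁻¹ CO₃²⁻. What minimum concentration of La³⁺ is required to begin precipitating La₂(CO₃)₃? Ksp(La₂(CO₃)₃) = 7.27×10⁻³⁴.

2.90×10⁻¹⁵ M

A salt starts to precipitate once the ion product Q reaches its Ksp.
La₂(CO₃)₃(s) ⇌ 2 La³⁺(aq) + 3 CO₃²⁻(aq)
Ksp = [La³⁺]^2[CO₃²⁻]^3 = [La³⁺]^2(4.42×10⁻²)^3
[La³⁺]^2 = 7.27×10⁻³⁴ / (4.42×10⁻²)^3 = 8.42×10⁻³⁰
[La³⁺] = 2.90×10⁻¹⁵ mol L⁻¹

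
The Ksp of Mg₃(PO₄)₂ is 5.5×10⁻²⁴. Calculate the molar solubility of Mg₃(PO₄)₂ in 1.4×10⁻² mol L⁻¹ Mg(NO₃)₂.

Mg₃(PO₄)₂(s) ⇌ 3 Mg²⁺(aq) + 2 PO₄³⁻(aq)
With Mg²⁺ already at 1.4×10⁻² mol L⁻¹ and s small, take [Mg²⁺] ≈ 1.4×10⁻² mol L⁻¹ and [PO₄³⁻] = 2s.
Ksp = [Mg²⁺]^3[PO₄³⁻]^2 = (1.4×10⁻²)^3(2s)^2
(2s)^2 = 5.5×10⁻²⁴ / (1.4×10⁻²)^3 = 2.0×10⁻¹⁸
s = 7.1×10⁻¹⁰ mol L⁻¹

7.1×10⁻¹⁰ M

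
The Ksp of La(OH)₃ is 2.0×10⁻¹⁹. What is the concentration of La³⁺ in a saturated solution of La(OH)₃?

La(OH)₃(s) ⇌ La³⁺(aq) + 3 OH⁻(aq)
Call the molar solubility s, so that [La³⁺] = s and [OH⁻] = 3s.
Ksp = [La³⁺][OH⁻]^3 = s · (3s)^3 = 27s^4 = 2.0×10⁻¹⁹
s = 9.3×10⁻⁶ mol/L
[La³⁺] = s = 9.3×10⁻⁶ mol/L

9.3×10⁻⁶ M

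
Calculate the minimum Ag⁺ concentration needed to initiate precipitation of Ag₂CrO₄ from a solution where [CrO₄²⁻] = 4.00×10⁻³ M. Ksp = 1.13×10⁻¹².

A salt starts to precipitate once the ion product Q reaches its Ksp.
Ag₂CrO₄(s) ⇌ 2 Ag⁺(aq) + CrO₄²⁻(aq)
Ksp = [Ag⁺]^2[CrO₄²⁻] = [Ag⁺]^2(4.00×10⁻³)
[Ag⁺]^2 = 1.13×10⁻¹² / (4.00×10⁻³) = 2.83×10⁻¹⁰
[Ag⁺] = 1.68×10⁻⁵ M

1.68×10⁻⁵ M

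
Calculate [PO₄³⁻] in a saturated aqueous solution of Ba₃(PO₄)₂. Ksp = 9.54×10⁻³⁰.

1.23×10⁻⁶ M

Ba₃(PO₄)₂(s) ⇌ 3 Ba²⁺(aq) + 2 PO₄³⁻(aq)
Let s be the molar solubility. Then [Ba²⁺] = 3s and [PO₄³⁻] = 2s.
Ksp = [Ba²⁺]^3[PO₄³⁻]^2 = (3s)^3 · (2s)^2 = 108s^5 = 9.54×10⁻³⁰
s = 6.15×10⁻⁷ mol L⁻¹
[PO₄³⁻] = 2s = 1.23×10⁻⁶ mol L⁻¹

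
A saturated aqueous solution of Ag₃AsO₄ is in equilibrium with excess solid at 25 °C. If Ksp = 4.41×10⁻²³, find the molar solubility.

Ag₃AsO₄(s) ⇌ 3 Ag⁺(aq) + AsO₄³⁻(aq)
With molar solubility s: [Ag⁺] = 3s, [AsO₄³⁻] = s.
Ksp = [Ag⁺]^3[AsO₄³⁻] = (3s)^3 · s = 27s^4
27s^4 = 4.41×10⁻²³  ⇒  s^4 = 1.63×10⁻²⁴
Taking the 4th root, s = 1.13×10⁻⁶ M.

1.13×10⁻⁶ M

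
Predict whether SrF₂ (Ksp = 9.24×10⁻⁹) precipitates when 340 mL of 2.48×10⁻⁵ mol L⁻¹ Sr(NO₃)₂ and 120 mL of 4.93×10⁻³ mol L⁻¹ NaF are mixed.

No

Total volume after mixing = 340 + 120 = 460 mL.
[Sr²⁺] = (2.48×10⁻⁵)(340)/460 = 1.83×10⁻⁵ mol L⁻¹
[F⁻] = (4.93×10⁻³)(120)/460 = 1.29×10⁻³ mol L⁻¹
Q = [Sr²⁺][F⁻]^2 = 3.03×10⁻¹¹
Q = 3.03×10⁻¹¹ < Ksp = 9.24×10⁻⁹, so the solution is unsaturated and no precipitate forms.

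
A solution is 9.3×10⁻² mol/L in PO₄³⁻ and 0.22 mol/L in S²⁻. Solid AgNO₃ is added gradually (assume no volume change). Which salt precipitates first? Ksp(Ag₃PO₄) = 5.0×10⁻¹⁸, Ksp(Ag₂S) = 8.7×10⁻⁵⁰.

A salt starts to precipitate once the ion product Q reaches its Ksp.
For Ag₃PO₄: [Ag⁺] = (Ksp/[PO₄³⁻])^(1/3) = 3.8×10⁻⁶ mol/L
For Ag₂S: [Ag⁺] = (Ksp/[S²⁻])^(1/2) = 6.3×10⁻²⁵ mol/L
The smaller threshold [Ag⁺] is reached first, so Ag₂S precipitates first.

Ag₂S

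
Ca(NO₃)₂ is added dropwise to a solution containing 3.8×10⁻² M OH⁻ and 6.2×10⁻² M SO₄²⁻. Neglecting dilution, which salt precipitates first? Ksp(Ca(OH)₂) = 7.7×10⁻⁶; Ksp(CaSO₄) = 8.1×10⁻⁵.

Each salt precipitates once Q = Ksp for that salt.
For Ca(OH)₂: [Ca²⁺] = (Ksp/[OH⁻]^2) = 5.3×10⁻³ M
For CaSO₄: [Ca²⁺] = (Ksp/[SO₄²⁻]) = 1.3×10⁻³ M
The smaller threshold [Ca²⁺] is reached first, so CaSO₄ precipitates first.

CaSO₄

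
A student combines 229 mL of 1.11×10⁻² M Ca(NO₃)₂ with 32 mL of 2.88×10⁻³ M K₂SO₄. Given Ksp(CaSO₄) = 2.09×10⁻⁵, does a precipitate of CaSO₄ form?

No

Total volume after mixing = 229 + 32 = 261 mL.
[Ca²⁺] = (1.11×10⁻²)(229)/261 = 9.74×10⁻³ M
[SO₄²⁻] = (2.88×10⁻³)(32)/261 = 3.53×10⁻⁴ M
Q = [Ca²⁺][SO₄²⁻] = 3.44×10⁻⁶
Q < Ksp (3.44×10⁻⁶ vs 2.09×10⁻⁵); the solution remains unsaturated and no precipitate forms.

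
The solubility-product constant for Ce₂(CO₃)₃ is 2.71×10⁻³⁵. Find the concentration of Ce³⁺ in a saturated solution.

Ce₂(CO₃)₃(s) ⇌ 2 Ce³⁺(aq) + 3 CO₃²⁻(aq)
Call the molar solubility s, so that [Ce³⁺] = 2s and [CO₃²⁻] = 3s.
Ksp = [Ce³⁺]^2[CO₃²⁻]^3 = (2s)^2 · (3s)^3 = 108s^5 = 2.71×10⁻³⁵
s = 4.79×10⁻⁸ M
[Ce³⁺] = 2s = 9.57×10⁻⁸ M

9.57×10⁻⁸ M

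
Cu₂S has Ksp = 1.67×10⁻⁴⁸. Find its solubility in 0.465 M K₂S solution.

Cu₂S(s) ⇌ 2 Cu⁺(aq) + S²⁻(aq)
With S²⁻ already at 0.465 M and s small, take [S²⁻] ≈ 0.465 M and [Cu⁺] = 2s.
Ksp = [Cu⁺]^2[S²⁻] = (2s)^2(0.465)
(2s)^2 = 1.67×10⁻⁴⁸ / (0.465) = 3.59×10⁻⁴⁸
s = 9.48×10⁻²⁵ M

9.48×10⁻²⁵ M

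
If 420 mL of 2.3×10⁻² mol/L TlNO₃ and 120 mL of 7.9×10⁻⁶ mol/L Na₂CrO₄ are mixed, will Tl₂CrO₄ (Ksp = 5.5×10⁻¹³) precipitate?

After mixing, V = 420 mL + 120 mL = 540 mL.
[Tl⁺] = (2.3×10⁻²)(420)/540 = 1.8×10⁻² mol/L
[CrO₄²⁻] = (7.9×10⁻⁶)(120)/540 = 1.8×10⁻⁶ mol/L
Q = [Tl⁺]^2[CrO₄²⁻] = 5.6×10⁻¹⁰
Because Q > Ksp (5.6×10⁻¹⁰ vs 5.5×10⁻¹³), a precipitate of Tl₂CrO₄ forms.

Yes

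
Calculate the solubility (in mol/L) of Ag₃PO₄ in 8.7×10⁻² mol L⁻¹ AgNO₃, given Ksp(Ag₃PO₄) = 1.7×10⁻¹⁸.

2.6×10⁻¹⁵ M

Ag₃PO₄(s) ⇌ 3 Ag⁺(aq) + PO₄³⁻(aq)
Let s be the solubility of Ag₃PO₄ here. The common ion gives [Ag⁺] ≈ 8.7×10⁻² mol L⁻¹, and [PO₄³⁻] = s.
Ksp = [Ag⁺]^3[PO₄³⁻] = (8.7×10⁻²)^3s
s = 1.7×10⁻¹⁸ / (8.7×10⁻²)^3 = 2.6×10⁻¹⁵
s = 2.6×10⁻¹⁵ mol L⁻¹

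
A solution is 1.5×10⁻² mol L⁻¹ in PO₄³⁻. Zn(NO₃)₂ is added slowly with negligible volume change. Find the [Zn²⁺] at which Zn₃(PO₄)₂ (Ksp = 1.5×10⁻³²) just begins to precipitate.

Precipitation of each salt begins when its ion product equals Ksp.
Zn₃(PO₄)₂(s) ⇌ 3 Zn²⁺(aq) + 2 PO₄³⁻(aq)
Ksp = [Zn²⁺]^3[PO₄³⁻]^2 = [Zn²⁺]^3(1.5×10⁻²)^2
[Zn²⁺]^3 = 1.5×10⁻³² / (1.5×10⁻²)^2 = 6.7×10⁻²⁹
[Zn²⁺] = 4.1×10⁻¹⁰ mol L⁻¹

4.1×10⁻¹⁰ M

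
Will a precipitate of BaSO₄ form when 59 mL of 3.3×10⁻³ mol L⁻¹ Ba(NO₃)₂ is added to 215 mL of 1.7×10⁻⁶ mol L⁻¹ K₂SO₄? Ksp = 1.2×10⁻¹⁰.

After mixing, V = 59 mL + 215 mL = 274 mL.
[Ba²⁺] = (3.3×10⁻³)(59)/274 = 7.1×10⁻⁴ mol L⁻¹
[SO₄²⁻] = (1.7×10⁻⁶)(215)/274 = 1.3×10⁻⁶ mol L⁻¹
Q = [Ba²⁺][SO₄²⁻] = 9.5×10⁻¹⁰
Since Q (9.5×10⁻¹⁰) exceeds Ksp (1.2×10⁻¹⁰), BaSO₄ will precipitate.

Yes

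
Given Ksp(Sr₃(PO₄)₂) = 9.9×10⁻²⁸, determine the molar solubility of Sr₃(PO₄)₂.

1.6×10⁻⁶ M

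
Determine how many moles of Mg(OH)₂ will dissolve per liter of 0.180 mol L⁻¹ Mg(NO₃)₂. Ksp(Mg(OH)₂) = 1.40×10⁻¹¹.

Mg(OH)₂(s) ⇌ Mg²⁺(aq) + 2 OH⁻(aq)
The solution already contains Mg²⁺ at 0.180 mol L⁻¹. Let s be the molar solubility of Mg(OH)₂.
[Mg²⁺] ≈ 0.180 mol L⁻¹ (common ion dominates); [OH⁻] = 2s.
Ksp = [Mg²⁺][OH⁻]^2 = (0.180)(2s)^2
(2s)^2 = 1.40×10⁻¹¹ / (0.180) = 7.78×10⁻¹¹
s = 4.41×10⁻⁶ mol L⁻¹

4.41×10⁻⁶ M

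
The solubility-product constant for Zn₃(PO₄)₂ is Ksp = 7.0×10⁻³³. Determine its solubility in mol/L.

Zn₃(PO₄)₂(s) ⇌ 3 Zn²⁺(aq) + 2 PO₄³⁻(aq)
With molar solubility s: [Zn²⁺] = 3s, [PO₄³⁻] = 2s.
Ksp = [Zn²⁺]^3[PO₄³⁻]^2 = (3s)^3 · (2s)^2 = 108s^5
108s^5 = 7.0×10⁻³³  ⇒  s^5 = 6.5×10⁻³⁵
s = 1.5×10⁻⁷ mol L⁻¹

1.5×10⁻⁷ M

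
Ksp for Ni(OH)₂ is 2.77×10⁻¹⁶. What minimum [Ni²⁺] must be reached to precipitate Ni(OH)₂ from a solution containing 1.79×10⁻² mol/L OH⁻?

Each salt precipitates once Q = Ksp for that salt.
Ni(OH)₂(s) ⇌ Ni²⁺(aq) + 2 OH⁻(aq)
Ksp = [Ni²⁺][OH⁻]^2 = [Ni²⁺](1.79×10⁻²)^2
[Ni²⁺] = 2.77×10⁻¹⁶ / (1.79×10⁻²)^2 = 8.65×10⁻¹³
[Ni²⁺] = 8.65×10⁻¹³ mol/L

8.65×10⁻¹³ M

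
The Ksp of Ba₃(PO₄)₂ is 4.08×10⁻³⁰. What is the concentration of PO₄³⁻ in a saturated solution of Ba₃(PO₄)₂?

1.04×10⁻⁶ M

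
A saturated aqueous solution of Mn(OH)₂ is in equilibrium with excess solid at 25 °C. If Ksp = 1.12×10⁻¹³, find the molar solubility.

Mn(OH)₂(s) ⇌ Mn²⁺(aq) + 2 OH⁻(aq)
With molar solubility s: [Mn²⁺] = s, [OH⁻] = 2s.
Ksp = [Mn²⁺][OH⁻]^2 = s · (2s)^2 = 4s^3
4s^3 = 1.12×10⁻¹³  ⇒  s^3 = 2.80×10⁻¹⁴
Taking the 3rd root, s = 3.04×10⁻⁵ mol L⁻¹.

3.04×10⁻⁵ M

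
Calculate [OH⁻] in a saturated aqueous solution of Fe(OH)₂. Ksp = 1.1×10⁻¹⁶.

6.0×10⁻⁶ M

Fe(OH)₂(s) ⇌ Fe²⁺(aq) + 2 OH⁻(aq)
With molar solubility s: [Fe²⁺] = s, [OH⁻] = 2s.
Ksp = [Fe²⁺][OH⁻]^2 = s · (2s)^2 = 4s^3 = 1.1×10⁻¹⁶
s = 3.0×10⁻⁶ M
[OH⁻] = 2s = 6.0×10⁻⁶ M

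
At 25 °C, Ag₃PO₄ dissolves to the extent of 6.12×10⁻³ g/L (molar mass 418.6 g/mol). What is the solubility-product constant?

Molar solubility s = (6.12×10⁻³ g/L) / (418.6 g/mol) = 1.4620×10⁻⁵ mol/L
Ag₃PO₄(s) ⇌ 3 Ag⁺(aq) + PO₄³⁻(aq)
With molar solubility s: [Ag⁺] = 3s, [PO₄³⁻] = s.
Ksp = [Ag⁺]^3[PO₄³⁻] = (3s)^3 · s = 27s^4
Ksp = 27 × (1.4620×10⁻⁵)^4 = 1.23×10⁻¹⁸

Ksp = 1.23×10⁻¹⁸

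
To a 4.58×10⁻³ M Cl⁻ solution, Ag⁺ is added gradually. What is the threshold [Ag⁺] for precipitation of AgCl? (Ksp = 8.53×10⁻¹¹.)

1.86×10⁻⁸ M

The threshold for precipitation is Q = Ksp.
AgCl(s) ⇌ Ag⁺(aq) + Cl⁻(aq)
Ksp = [Ag⁺][Cl⁻] = [Ag⁺](4.58×10⁻³)
[Ag⁺] = 8.53×10⁻¹¹ / (4.58×10⁻³) = 1.86×10⁻⁸
[Ag⁺] = 1.86×10⁻⁸ M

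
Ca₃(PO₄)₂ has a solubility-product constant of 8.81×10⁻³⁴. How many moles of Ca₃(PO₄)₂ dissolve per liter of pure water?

9.60×10⁻⁸ M

Ca₃(PO₄)₂(s) ⇌ 3 Ca²⁺(aq) + 2 PO₄³⁻(aq)
For each mole of Ca₃(PO₄)₂ that dissolves per liter, [Ca²⁺] = 3s and [PO₄³⁻] = 2s; let s denote this solubility.
Ksp = [Ca²⁺]^3[PO₄³⁻]^2 = (3s)^3 · (2s)^2 = 108s^5
108s^5 = 8.81×10⁻³⁴  ⇒  s^5 = 8.16×10⁻³⁶
s = 9.60×10⁻⁸ mol L⁻¹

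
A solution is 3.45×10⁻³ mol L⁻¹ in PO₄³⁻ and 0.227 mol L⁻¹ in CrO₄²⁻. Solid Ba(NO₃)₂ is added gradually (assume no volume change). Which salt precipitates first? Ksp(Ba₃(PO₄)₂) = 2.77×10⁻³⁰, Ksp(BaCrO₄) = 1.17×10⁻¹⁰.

BaCrO₄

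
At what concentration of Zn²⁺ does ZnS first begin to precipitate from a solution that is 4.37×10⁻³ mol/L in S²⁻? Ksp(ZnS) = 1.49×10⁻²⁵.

3.41×10⁻²³ M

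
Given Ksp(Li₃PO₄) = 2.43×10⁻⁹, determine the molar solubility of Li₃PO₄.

Li₃PO₄(s) ⇌ 3 Li⁺(aq) + PO₄³⁻(aq)
For each mole of Li₃PO₄ that dissolves per liter, [Li⁺] = 3s and [PO₄³⁻] = s; let s denote this solubility.
Ksp = [Li⁺]^3[PO₄³⁻] = (3s)^3 · s = 27s^4
27s^4 = 2.43×10⁻⁹  ⇒  s^4 = 9.00×10⁻¹¹
s = 3.08×10⁻³ mol L⁻¹

3.08×10⁻³ M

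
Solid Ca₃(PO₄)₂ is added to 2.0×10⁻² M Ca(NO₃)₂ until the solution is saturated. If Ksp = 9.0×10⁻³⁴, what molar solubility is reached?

Ca₃(PO₄)₂(s) ⇌ 3 Ca²⁺(aq) + 2 PO₄³⁻(aq)
The solution already contains Ca²⁺ at 2.0×10⁻² M. Let s be the molar solubility of Ca₃(PO₄)₂.
[Ca²⁺] ≈ 2.0×10⁻² M (common ion dominates); [PO₄³⁻] = 2s.
Ksp = [Ca²⁺]^3[PO₄³⁻]^2 = (2.0×10⁻²)^3(2s)^2
(2s)^2 = 9.0×10⁻³⁴ / (2.0×10⁻²)^3 = 1.1×10⁻²⁸
s = 5.3×10⁻¹⁵ M

5.3×10⁻¹⁵ M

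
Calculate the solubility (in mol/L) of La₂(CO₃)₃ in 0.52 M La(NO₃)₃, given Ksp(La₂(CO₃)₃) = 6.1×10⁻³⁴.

4.4×10⁻¹² M

La₂(CO₃)₃(s) ⇌ 2 La³⁺(aq) + 3 CO₃²⁻(aq)
La³⁺ is already present at 0.52 M. If s mol/L of La₂(CO₃)₃ dissolves, [CO₃²⁻] = 3s while [La³⁺] ≈ 0.52 M.
Ksp = [La³⁺]^2[CO₃²⁻]^3 = (0.52)^2(3s)^3
(3s)^3 = 6.1×10⁻³⁴ / (0.52)^2 = 2.3×10⁻³³
s = 4.4×10⁻¹² M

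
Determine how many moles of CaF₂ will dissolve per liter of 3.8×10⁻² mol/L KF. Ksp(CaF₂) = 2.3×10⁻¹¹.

CaF₂(s) ⇌ Ca²⁺(aq) + 2 F⁻(aq)
The solution already contains F⁻ at 3.8×10⁻² mol/L. Let s be the molar solubility of CaF₂.
[F⁻] ≈ 3.8×10⁻² mol/L (common ion dominates); [Ca²⁺] = s.
Ksp = [Ca²⁺][F⁻]^2 = s(3.8×10⁻²)^2
s = 2.3×10⁻¹¹ / (3.8×10⁻²)^2 = 1.6×10⁻⁸
s = 1.6×10⁻⁸ mol/L

1.6×10⁻⁸ M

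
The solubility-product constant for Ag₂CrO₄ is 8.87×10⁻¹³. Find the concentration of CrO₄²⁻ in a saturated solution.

6.05×10⁻⁵ M

Ag₂CrO₄(s) ⇌ 2 Ag⁺(aq) + CrO₄²⁻(aq)
For each mole of Ag₂CrO₄ that dissolves per liter, [Ag⁺] = 2s and [CrO₄²⁻] = s; let s denote this solubility.
Ksp = [Ag⁺]^2[CrO₄²⁻] = (2s)^2 · s = 4s^3 = 8.87×10⁻¹³
s = 6.05×10⁻⁵ mol L⁻¹
[CrO₄²⁻] = s = 6.05×10⁻⁵ mol L⁻¹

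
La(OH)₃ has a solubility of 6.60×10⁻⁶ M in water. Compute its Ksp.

La(OH)₃(s) ⇌ La³⁺(aq) + 3 OH⁻(aq)
For each mole of La(OH)₃ that dissolves per liter, [La³⁺] = s and [OH⁻] = 3s; let s denote this solubility.
Ksp = [La³⁺][OH⁻]^3 = s · (3s)^3 = 27s^4
Ksp = 27 × (6.60×10⁻⁶)^4 = 5.12×10⁻²⁰

Ksp = 5.12×10⁻²⁰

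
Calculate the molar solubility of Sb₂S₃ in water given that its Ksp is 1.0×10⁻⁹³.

Sb₂S₃(s) ⇌ 2 Sb³⁺(aq) + 3 S²⁻(aq)
Let s be the molar solubility. Then [Sb³⁺] = 2s and [S²⁻] = 3s.
Ksp = [Sb³⁺]^2[S²⁻]^3 = (2s)^2 · (3s)^3 = 108s^5
108s^5 = 1.0×10⁻⁹³  ⇒  s^5 = 9.3×10⁻⁹⁶
s = (9.3×10⁻⁹⁶)^(1/5) = 9.8×10⁻²⁰ M

9.8×10⁻²⁰ M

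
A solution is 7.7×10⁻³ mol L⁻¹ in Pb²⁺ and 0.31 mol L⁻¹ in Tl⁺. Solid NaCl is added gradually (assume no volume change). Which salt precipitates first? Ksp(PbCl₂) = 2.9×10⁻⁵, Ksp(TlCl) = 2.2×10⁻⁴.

The threshold for precipitation is Q = Ksp.
For PbCl₂: [Cl⁻] = (Ksp/[Pb²⁺])^(1/2) = 6.1×10⁻² mol L⁻¹
For TlCl: [Cl⁻] = (Ksp/[Tl⁺]) = 7.1×10⁻⁴ mol L⁻¹
The smaller threshold [Cl⁻] is reached first, so TlCl precipitates first.

TlCl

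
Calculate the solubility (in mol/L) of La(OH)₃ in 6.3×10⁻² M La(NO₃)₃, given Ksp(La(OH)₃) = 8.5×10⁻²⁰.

La(OH)₃(s) ⇌ La³⁺(aq) + 3 OH⁻(aq)
With La³⁺ already at 6.3×10⁻² M and s small, take [La³⁺] ≈ 6.3×10⁻² M and [OH⁻] = 3s.
Ksp = [La³⁺][OH⁻]^3 = (6.3×10⁻²)(3s)^3
(3s)^3 = 8.5×10⁻²⁰ / (6.3×10⁻²) = 1.3×10⁻¹⁸
s = 3.7×10⁻⁷ M

3.7×10⁻⁷ M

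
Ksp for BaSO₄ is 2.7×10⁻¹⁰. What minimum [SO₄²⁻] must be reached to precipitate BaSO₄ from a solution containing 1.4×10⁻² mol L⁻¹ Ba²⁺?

Each salt precipitates once Q = Ksp for that salt.
BaSO₄(s) ⇌ Ba²⁺(aq) + SO₄²⁻(aq)
Ksp = [Ba²⁺][SO₄²⁻] = [SO₄²⁻](1.4×10⁻²)
[SO₄²⁻] = 2.7×10⁻¹⁰ / (1.4×10⁻²) = 1.9×10⁻⁸
[SO₄²⁻] = 1.9×10⁻⁸ mol L⁻¹

1.9×10⁻⁸ M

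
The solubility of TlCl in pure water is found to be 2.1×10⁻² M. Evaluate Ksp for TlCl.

Ksp = 4.4×10⁻⁴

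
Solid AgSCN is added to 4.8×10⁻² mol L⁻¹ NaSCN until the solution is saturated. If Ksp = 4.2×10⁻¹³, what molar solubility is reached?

AgSCN(s) ⇌ Ag⁺(aq) + SCN⁻(aq)
The solution already contains SCN⁻ at 4.8×10⁻² mol L⁻¹. Let s be the molar solubility of AgSCN.
[SCN⁻] ≈ 4.8×10⁻² mol L⁻¹ (common ion dominates); [Ag⁺] = s.
Ksp = [Ag⁺][SCN⁻] = s(4.8×10⁻²)
s = 4.2×10⁻¹³ / (4.8×10⁻²) = 8.8×10⁻¹²
s = 8.8×10⁻¹² mol L⁻¹

8.8×10⁻¹² M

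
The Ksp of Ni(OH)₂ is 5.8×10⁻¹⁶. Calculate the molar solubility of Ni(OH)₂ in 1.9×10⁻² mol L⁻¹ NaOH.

Ni(OH)₂(s) ⇌ Ni²⁺(aq) + 2 OH⁻(aq)
The solution already contains OH⁻ at 1.9×10⁻² mol L⁻¹. Let s be the molar solubility of Ni(OH)₂.
[OH⁻] ≈ 1.9×10⁻² mol L⁻¹ (common ion dominates); [Ni²⁺] = s.
Ksp = [Ni²⁺][OH⁻]^2 = s(1.9×10⁻²)^2
s = 5.8×10⁻¹⁶ / (1.9×10⁻²)^2 = 1.6×10⁻¹²
s = 1.6×10⁻¹² mol L⁻¹

1.6×10⁻¹² M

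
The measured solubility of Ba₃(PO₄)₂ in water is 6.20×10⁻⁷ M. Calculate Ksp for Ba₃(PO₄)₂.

Ba₃(PO₄)₂(s) ⇌ 3 Ba²⁺(aq) + 2 PO₄³⁻(aq)
For each mole of Ba₃(PO₄)₂ that dissolves per liter, [Ba²⁺] = 3s and [PO₄³⁻] = 2s; let s denote this solubility.
Ksp = [Ba²⁺]^3[PO₄³⁻]^2 = (3s)^3 · (2s)^2 = 108s^5
Ksp = 108 × (6.20×10⁻⁷)^5 = 9.89×10⁻³⁰

Ksp = 9.89×10⁻³⁰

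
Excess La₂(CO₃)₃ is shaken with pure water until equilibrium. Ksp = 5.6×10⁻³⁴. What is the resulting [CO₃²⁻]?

2.6×10⁻⁷ M

La₂(CO₃)₃(s) ⇌ 2 La³⁺(aq) + 3 CO₃²⁻(aq)
Let s be the molar solubility. Then [La³⁺] = 2s and [CO₃²⁻] = 3s.
Ksp = [La³⁺]^2[CO₃²⁻]^3 = (2s)^2 · (3s)^3 = 108s^5 = 5.6×10⁻³⁴
s = 8.8×10⁻⁸ mol/L
[CO₃²⁻] = 3s = 2.6×10⁻⁷ mol/L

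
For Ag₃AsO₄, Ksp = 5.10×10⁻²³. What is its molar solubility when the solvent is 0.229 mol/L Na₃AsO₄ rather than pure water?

2.02×10⁻⁸ M

Ag₃AsO₄(s) ⇌ 3 Ag⁺(aq) + AsO₄³⁻(aq)
With AsO₄³⁻ already at 0.229 mol/L and s small, take [AsO₄³⁻] ≈ 0.229 mol/L and [Ag⁺] = 3s.
Ksp = [Ag⁺]^3[AsO₄³⁻] = (3s)^3(0.229)
(3s)^3 = 5.10×10⁻²³ / (0.229) = 2.23×10⁻²²
s = 2.02×10⁻⁸ mol/L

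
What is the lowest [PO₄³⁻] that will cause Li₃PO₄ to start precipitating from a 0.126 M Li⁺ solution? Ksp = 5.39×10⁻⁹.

2.69×10⁻⁶ M

Each salt precipitates once Q = Ksp for that salt.
Li₃PO₄(s) ⇌ 3 Li⁺(aq) + PO₄³⁻(aq)
Ksp = [Li⁺]^3[PO₄³⁻] = [PO₄³⁻](0.126)^3
[PO₄³⁻] = 5.39×10⁻⁹ / (0.126)^3 = 2.69×10⁻⁶
[PO₄³⁻] = 2.69×10⁻⁶ M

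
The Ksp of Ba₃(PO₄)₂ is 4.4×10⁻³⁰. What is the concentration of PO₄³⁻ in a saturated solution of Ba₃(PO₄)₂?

Ba₃(PO₄)₂(s) ⇌ 3 Ba²⁺(aq) + 2 PO₄³⁻(aq)
For each mole of Ba₃(PO₄)₂ that dissolves per liter, [Ba²⁺] = 3s and [PO₄³⁻] = 2s; let s denote this solubility.
Ksp = [Ba²⁺]^3[PO₄³⁻]^2 = (3s)^3 · (2s)^2 = 108s^5 = 4.4×10⁻³⁰
s = 5.3×10⁻⁷ mol L⁻¹
[PO₄³⁻] = 2s = 1.1×10⁻⁶ mol L⁻¹

1.1×10⁻⁶ M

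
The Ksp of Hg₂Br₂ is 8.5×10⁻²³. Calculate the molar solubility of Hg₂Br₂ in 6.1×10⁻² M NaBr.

2.3×10⁻²⁰ M

Hg₂Br₂(s) ⇌ Hg₂²⁺(aq) + 2 Br⁻(aq)
Let s be the solubility of Hg₂Br₂ here. The common ion gives [Br⁻] ≈ 6.1×10⁻² M, and [Hg₂²⁺] = s.
Ksp = [Hg₂²⁺][Br⁻]^2 = s(6.1×10⁻²)^2
s = 8.5×10⁻²³ / (6.1×10⁻²)^2 = 2.3×10⁻²⁰
s = 2.3×10⁻²⁰ M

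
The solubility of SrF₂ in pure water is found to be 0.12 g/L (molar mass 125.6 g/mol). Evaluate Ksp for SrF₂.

Ksp = 3.5×10⁻⁹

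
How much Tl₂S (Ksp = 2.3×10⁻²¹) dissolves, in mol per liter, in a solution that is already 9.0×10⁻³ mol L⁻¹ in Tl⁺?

2.8×10⁻¹⁷ M

Tl₂S(s) ⇌ 2 Tl⁺(aq) + S²⁻(aq)
Tl⁺ is already present at 9.0×10⁻³ mol L⁻¹. If s mol/L of Tl₂S dissolves, [S²⁻] = s while [Tl⁺] ≈ 9.0×10⁻³ mol L⁻¹.
Ksp = [Tl⁺]^2[S²⁻] = (9.0×10⁻³)^2s
s = 2.3×10⁻²¹ / (9.0×10⁻³)^2 = 2.8×10⁻¹⁷
s = 2.8×10⁻¹⁷ mol L⁻¹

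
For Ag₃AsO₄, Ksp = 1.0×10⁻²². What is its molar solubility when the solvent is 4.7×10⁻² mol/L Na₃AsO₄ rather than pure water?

Ag₃AsO₄(s) ⇌ 3 Ag⁺(aq) + AsO₄³⁻(aq)
Let s be the solubility of Ag₃AsO₄ here. The common ion gives [AsO₄³⁻] ≈ 4.7×10⁻² mol/L, and [Ag⁺] = 3s.
Ksp = [Ag⁺]^3[AsO₄³⁻] = (3s)^3(4.7×10⁻²)
(3s)^3 = 1.0×10⁻²² / (4.7×10⁻²) = 2.1×10⁻²¹
s = 4.3×10⁻⁸ mol/L

4.3×10⁻⁸ M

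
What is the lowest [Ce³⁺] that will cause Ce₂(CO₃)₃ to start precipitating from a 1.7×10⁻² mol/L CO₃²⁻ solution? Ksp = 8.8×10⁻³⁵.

Each salt precipitates once Q = Ksp for that salt.
Ce₂(CO₃)₃(s) ⇌ 2 Ce³⁺(aq) + 3 CO₃²⁻(aq)
Ksp = [Ce³⁺]^2[CO₃²⁻]^3 = [Ce³⁺]^2(1.7×10⁻²)^3
[Ce³⁺]^2 = 8.8×10⁻³⁵ / (1.7×10⁻²)^3 = 1.8×10⁻²⁹
[Ce³⁺] = 4.2×10⁻¹⁵ mol/L

4.2×10⁻¹⁵ M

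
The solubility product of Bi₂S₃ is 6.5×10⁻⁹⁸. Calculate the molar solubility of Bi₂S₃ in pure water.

Bi₂S₃(s) ⇌ 2 Bi³⁺(aq) + 3 S²⁻(aq)
If s mol/L of Bi₂S₃ dissolves, [Bi³⁺] = 2s and [S²⁻] = 3s.
Ksp = [Bi³⁺]^2[S²⁻]^3 = (2s)^2 · (3s)^3 = 108s^5
108s^5 = 6.5×10⁻⁹⁸  ⇒  s^5 = 6.0×10⁻¹⁰⁰
Taking the 5th root, s = 1.4×10⁻²⁰ mol/L.

1.4×10⁻²⁰ M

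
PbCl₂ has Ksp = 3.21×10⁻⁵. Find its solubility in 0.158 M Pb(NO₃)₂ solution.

7.13×10⁻³ M

PbCl₂(s) ⇌ Pb²⁺(aq) + 2 Cl⁻(aq)
The solution already contains Pb²⁺ at 0.158 M. Let s be the molar solubility of PbCl₂.
[Pb²⁺] ≈ 0.158 M (common ion dominates); [Cl⁻] = 2s.
Ksp = [Pb²⁺][Cl⁻]^2 = (0.158)(2s)^2
(2s)^2 = 3.21×10⁻⁵ / (0.158) = 2.03×10⁻⁴
s = 7.13×10⁻³ M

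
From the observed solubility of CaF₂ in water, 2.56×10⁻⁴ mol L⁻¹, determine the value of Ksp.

Ksp = 6.71×10⁻¹¹

CaF₂(s) ⇌ Ca²⁺(aq) + 2 F⁻(aq)
Call the molar solubility s, so that [Ca²⁺] = s and [F⁻] = 2s.
Ksp = [Ca²⁺][F⁻]^2 = s · (2s)^2 = 4s^3
Ksp = 4 × (2.56×10⁻⁴)^3 = 6.71×10⁻¹¹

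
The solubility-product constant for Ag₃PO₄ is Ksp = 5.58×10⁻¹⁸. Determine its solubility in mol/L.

Ag₃PO₄(s) ⇌ 3 Ag⁺(aq) + PO₄³⁻(aq)
For each mole of Ag₃PO₄ that dissolves per liter, [Ag⁺] = 3s and [PO₄³⁻] = s; let s denote this solubility.
Ksp = [Ag⁺]^3[PO₄³⁻] = (3s)^3 · s = 27s^4
27s^4 = 5.58×10⁻¹⁸  ⇒  s^4 = 2.07×10⁻¹⁹
s = 2.13×10⁻⁵ mol L⁻¹

2.13×10⁻⁵ M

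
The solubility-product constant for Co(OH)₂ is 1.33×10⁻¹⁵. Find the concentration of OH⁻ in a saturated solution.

Co(OH)₂(s) ⇌ Co²⁺(aq) + 2 OH⁻(aq)
Call the molar solubility s, so that [Co²⁺] = s and [OH⁻] = 2s.
Ksp = [Co²⁺][OH⁻]^2 = s · (2s)^2 = 4s^3 = 1.33×10⁻¹⁵
s = 6.93×10⁻⁶ mol L⁻¹
[OH⁻] = 2s = 1.39×10⁻⁵ mol L⁻¹

1.39×10⁻⁵ M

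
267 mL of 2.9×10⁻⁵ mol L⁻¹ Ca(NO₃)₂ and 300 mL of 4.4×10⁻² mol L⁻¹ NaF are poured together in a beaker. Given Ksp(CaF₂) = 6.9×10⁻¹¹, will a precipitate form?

Yes

The combined volume is 567 mL.
[Ca²⁺] = (2.9×10⁻⁵)(267)/567 = 1.4×10⁻⁵ mol L⁻¹
[F⁻] = (4.4×10⁻²)(300)/567 = 2.3×10⁻² mol L⁻¹
Q = [Ca²⁺][F⁻]^2 = 7.4×10⁻⁹
Q = 7.4×10⁻⁹ > Ksp = 6.9×10⁻¹¹, so the solution is supersaturated and CaF₂ precipitates.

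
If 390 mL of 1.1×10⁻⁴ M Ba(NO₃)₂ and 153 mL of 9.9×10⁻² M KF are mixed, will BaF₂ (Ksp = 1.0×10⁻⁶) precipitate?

After mixing, V = 390 mL + 153 mL = 543 mL.
[Ba²⁺] = (1.1×10⁻⁴)(390)/543 = 7.9×10⁻⁵ M
[F⁻] = (9.9×10⁻²)(153)/543 = 2.8×10⁻² M
Q = [Ba²⁺][F⁻]^2 = 6.1×10⁻⁸
Q = 6.1×10⁻⁸ < Ksp = 1.0×10⁻⁶, so the solution is unsaturated and no precipitate forms.

No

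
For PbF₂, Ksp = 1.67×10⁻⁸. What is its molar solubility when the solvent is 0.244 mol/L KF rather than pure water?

PbF₂(s) ⇌ Pb²⁺(aq) + 2 F⁻(aq)
With F⁻ already at 0.244 mol/L and s small, take [F⁻] ≈ 0.244 mol/L and [Pb²⁺] = s.
Ksp = [Pb²⁺][F⁻]^2 = s(0.244)^2
s = 1.67×10⁻⁸ / (0.244)^2 = 2.81×10⁻⁷
s = 2.81×10⁻⁷ mol/L

2.81×10⁻⁷ M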